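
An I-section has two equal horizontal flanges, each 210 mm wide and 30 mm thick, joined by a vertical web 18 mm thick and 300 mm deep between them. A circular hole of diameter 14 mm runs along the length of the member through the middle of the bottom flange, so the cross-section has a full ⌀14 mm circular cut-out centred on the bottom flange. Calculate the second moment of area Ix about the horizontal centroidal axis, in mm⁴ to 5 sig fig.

Ix ≈ 3.8025 × 10⁸ mm⁴

Split into non-overlapping primitives; take the origin at the lower-left of the bounding box.
Bottom flange: 210 × 30, A = 6 300 mm², y = 15 mm, Ī = 472 500 mm⁴.
Web: 18 × 300, A = 5 400 mm², y = 180 mm, Ī = 40 500 000 mm⁴.
Top flange: 210 × 30, A = 6 300 mm², y = 345 mm, Ī = 472 500 mm⁴.
Hole (subtracted): ⌀14, A = 153.938 mm², y = 15 mm, Ī = 1885.741 mm⁴.
Centroid: ȳ = ΣA·y / ΣA = 181.4233 mm.
Transfer each piece to the horizontal centroidal axis using Ī + A·d² with d = y − 181.4233:
  bottom flange: d = -166.4233 mm → contributes +174 961 742 mm⁴
  web: d = -1.423271 mm → contributes +40 510 939 mm⁴
  top flange: d = 163.5767 mm → contributes +169 043 782 mm⁴
  hole: d = -166.4233 mm → contributes −4 265 462 mm⁴
Total I = 380 251 000 mm⁴.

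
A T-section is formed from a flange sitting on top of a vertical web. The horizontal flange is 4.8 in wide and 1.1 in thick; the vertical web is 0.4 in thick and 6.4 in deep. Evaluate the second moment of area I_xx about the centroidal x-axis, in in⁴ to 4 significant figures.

Treat the section as a set of non-overlapping primitives; coordinates are from the bounding-box lower-left.
Flange: 4.8 × 1.1, A = 5.28 in², y = 6.95 in, Ī = 0.5324 in⁴.
Web: 0.4 × 6.4, A = 2.56 in², y = 3.2 in, Ī = 8.73813 in⁴.
Centroid: ȳ = ΣA·y / ΣA = 5.72551 in.
Transfer each piece to the centroidal x-axis using Ī + A·d² with d = y − 5.72551:
  flange: d = 1.22449 in → contributes +8.4491 in⁴
  web: d = -2.52551 in → contributes +25.0663 in⁴
Total I = 33.5154 in⁴.

I_xx ≈ 33.52 in⁴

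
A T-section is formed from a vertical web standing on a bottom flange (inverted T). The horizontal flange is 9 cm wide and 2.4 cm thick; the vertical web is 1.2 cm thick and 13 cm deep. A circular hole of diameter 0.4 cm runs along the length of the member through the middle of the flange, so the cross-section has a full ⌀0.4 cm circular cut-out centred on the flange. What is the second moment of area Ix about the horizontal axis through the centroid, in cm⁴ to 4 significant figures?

Treat the section as a set of non-overlapping primitives; coordinates are from the bounding-box lower-left.
Flange: 9 × 2.4, A = 21.6 cm², y = 1.2 cm, Ī = 10.368 cm⁴.
Web: 1.2 × 13, A = 15.6 cm², y = 8.9 cm, Ī = 219.7 cm⁴.
Hole (subtracted): ⌀0.4, A = 0.125664 cm², y = 1.2 cm, Ī = 0.00125664 cm⁴.
Centroid: ȳ = ΣA·y / ΣA = 4.43998 cm.
Transfer each piece to the horizontal axis through the centroid using Ī + A·d² with d = y − 4.43998:
  flange: d = -3.23998 cm → contributes +237.113 cm⁴
  web: d = 4.46002 cm → contributes +530.012 cm⁴
  hole: d = -3.23998 cm → contributes −1.32041 cm⁴
Total I = 765.805 cm⁴.

Ix ≈ 765.8 cm⁴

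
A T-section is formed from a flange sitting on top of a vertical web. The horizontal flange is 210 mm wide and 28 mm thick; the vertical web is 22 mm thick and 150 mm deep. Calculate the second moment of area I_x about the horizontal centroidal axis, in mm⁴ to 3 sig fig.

Decompose the section into non-overlapping parts with the origin at the bottom-left of its bounding rectangle.
Flange: 210 × 28, A = 5 880 mm², y = 164 mm, Ī = 384 160 mm⁴.
Web: 22 × 150, A = 3 300 mm², y = 75 mm, Ī = 6 187 500 mm⁴.
Centroid: ȳ = ΣA·y / ΣA = 132.01 mm.
Transfer each piece to the horizontal centroidal axis using Ī + A·d² with d = y − 132.01:
  flange: d = 31.993 mm → contributes +6 402 821 mm⁴
  web: d = -57.007 mm → contributes +16 911 659 mm⁴
Total I = 23 314 480 mm⁴.

I_x ≈ 2.33 × 10⁷ mm⁴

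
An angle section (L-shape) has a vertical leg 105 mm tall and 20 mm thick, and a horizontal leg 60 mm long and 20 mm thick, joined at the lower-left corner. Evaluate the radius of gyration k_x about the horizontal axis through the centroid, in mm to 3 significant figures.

Split into non-overlapping primitives; take the origin at the lower-left of the bounding box.
Vertical leg: 20 × 105, A = 2 100 mm², y = 52.5 mm, Ī = 1 929 375 mm⁴.
Horizontal leg (remainder): 40 × 20, A = 800 mm², y = 10 mm, Ī = 26 667 mm⁴.
Centroid: ȳ = ΣA·y / ΣA = 40.776 mm.
Transfer each piece to the horizontal axis through the centroid using Ī + A·d² with d = y − 40.776:
  vertical leg: d = 11.724 mm → contributes +2 218 031 mm⁴
  horizontal leg (remainder): d = -30.776 mm → contributes +784 390 mm⁴
Total I = 3 002 421 mm⁴.
Radius of gyration: k = √(I/A) = √(3 002 421 / 2 900) = 32.176 mm.

k_x ≈ 32.2 mm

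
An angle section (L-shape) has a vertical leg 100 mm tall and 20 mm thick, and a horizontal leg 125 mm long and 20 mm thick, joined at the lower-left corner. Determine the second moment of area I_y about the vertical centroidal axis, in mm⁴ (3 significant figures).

I_y ≈ 6.00 × 10⁶ mm⁴

Split into non-overlapping primitives; take the origin at the lower-left of the bounding box.
Vertical leg: 20 × 100, A = 2 000 mm², x = 10 mm, Ī = 66 667 mm⁴.
Horizontal leg (remainder): 105 × 20, A = 2 100 mm², x = 72.5 mm, Ī = 1 929 375 mm⁴.
Centroid: x̄ = ΣA·x / ΣA = 42.012 mm.
Transfer each piece to the vertical centroidal axis using Ī + A·d² with d = x − 42.012:
  vertical leg: d = -32.012 mm → contributes +2 116 228 mm⁴
  horizontal leg (remainder): d = 30.488 mm → contributes +3 881 338 mm⁴
Total I = 5 997 566 mm⁴.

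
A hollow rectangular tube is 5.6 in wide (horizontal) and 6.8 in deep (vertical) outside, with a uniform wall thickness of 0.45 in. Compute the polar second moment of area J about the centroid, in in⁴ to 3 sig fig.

J ≈ 115 in⁴

Break the section into simple shapes (no overlaps), measuring from the bottom-left corner of the bounding box.
Outer rectangle: 5.6 × 6.8, A = 38.08 in², y = 3.4 in, Ī = 146.73 in⁴.
Inner void (subtracted): 4.7 × 5.9, A = 27.73 in², y = 3.4 in, Ī = 80.44 in⁴.
By symmetry the centroid is at mid-height, ȳ = 3.4 in.
All pieces are centred on the centroidal x-axis, so I = ΣĪ (holes subtracted) = 66.295 in⁴.
Repeating about the centroidal y-axis gives I_y = 48.469 in⁴.
Polar second moment: J = I_x + I_y = 114.76 in⁴.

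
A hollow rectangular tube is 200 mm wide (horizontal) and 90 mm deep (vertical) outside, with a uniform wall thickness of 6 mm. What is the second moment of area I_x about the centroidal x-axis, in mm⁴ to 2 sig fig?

Treat the section as a set of non-overlapping primitives; coordinates are from the bounding-box lower-left.
Outer rectangle: 200 × 90, A = 18 000 mm², y = 45 mm, Ī = 12 150 000 mm⁴.
Inner void (subtracted): 188 × 78, A = 14 664 mm², y = 45 mm, Ī = 7 434 648 mm⁴.
By symmetry the centroid is at mid-height, ȳ = 45 mm.
All pieces are centred on the centroidal x-axis, so I = ΣĪ (holes subtracted) = 4 715 352 mm⁴.

I_x ≈ 4.7 × 10⁶ mm⁴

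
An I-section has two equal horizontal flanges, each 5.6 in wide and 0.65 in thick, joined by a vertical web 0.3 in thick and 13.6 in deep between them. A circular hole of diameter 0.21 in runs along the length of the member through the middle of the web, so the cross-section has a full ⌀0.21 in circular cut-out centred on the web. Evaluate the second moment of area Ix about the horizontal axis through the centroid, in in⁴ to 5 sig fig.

Ix ≈ 432.72 in⁴

Treat the section as a set of non-overlapping primitives; coordinates are from the bounding-box lower-left.
Bottom flange: 5.6 × 0.65, A = 3.64 in², y = 0.325 in, Ī = 0.1281583 in⁴.
Web: 0.3 × 13.6, A = 4.08 in², y = 7.45 in, Ī = 62.8864 in⁴.
Top flange: 5.6 × 0.65, A = 3.64 in², y = 14.575 in, Ī = 0.1281583 in⁴.
Hole (subtracted): ⌀0.21, A = 0.03463606 in², y = 7.45 in, Ī = 0.00009546564 in⁴.
By symmetry the centroid is at mid-height, ȳ = 7.45 in.
Transfer each piece to the horizontal axis through the centroid using Ī + A·d² with d = y − 7.45:
  bottom flange: d = -7.125 in → contributes +184.915 in⁴
  web: d = 0 in → contributes +62.8864 in⁴
  top flange: d = 7.125 in → contributes +184.915 in⁴
  hole: d = 0 in → contributes −0.00009546564 in⁴
Total I = 432.7164 in⁴.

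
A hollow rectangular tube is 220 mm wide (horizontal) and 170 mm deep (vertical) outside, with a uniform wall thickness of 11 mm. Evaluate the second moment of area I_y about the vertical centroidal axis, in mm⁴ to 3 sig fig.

Decompose the section into non-overlapping parts with the origin at the bottom-left of its bounding rectangle.
Outer rectangle: 220 × 170, A = 37 400 mm², x = 110 mm, Ī = 150 846 667 mm⁴.
Inner void (subtracted): 198 × 148, A = 29 304 mm², x = 110 mm, Ī = 95 736 168 mm⁴.
By symmetry the centroid is at mid-width, x̄ = 110 mm.
All pieces are centred on the vertical centroidal axis, so I = ΣĪ (holes subtracted) = 55 110 499 mm⁴.

I_y ≈ 5.51 × 10⁷ mm⁴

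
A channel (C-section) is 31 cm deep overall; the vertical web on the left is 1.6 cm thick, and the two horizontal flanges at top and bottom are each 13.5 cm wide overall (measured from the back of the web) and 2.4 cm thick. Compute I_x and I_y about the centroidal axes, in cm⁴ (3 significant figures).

Break the section into simple shapes (no overlaps), measuring from the bottom-left corner of the bounding box.
Web: 1.6 × 31, A = 49.6 cm², y = 15.5 cm, Ī = 3972.1 cm⁴.
Top flange (beyond web): 11.9 × 2.4, A = 28.56 cm², y = 29.8 cm, Ī = 13.709 cm⁴.
Bottom flange (beyond web): 11.9 × 2.4, A = 28.56 cm², y = 1.2 cm, Ī = 13.709 cm⁴.
By symmetry the centroid is at mid-height, ȳ = 15.5 cm.
Transfer each piece to the centroidal x-axis using Ī + A·d² with d = y − 15.5:
  web: d = 0 cm → contributes +3972.1 cm⁴
  top flange (beyond web): d = 14.3 cm → contributes +5853.9 cm⁴
  bottom flange (beyond web): d = -14.3 cm → contributes +5853.9 cm⁴
Total I = 15 680 cm⁴.
For the y-axis: x̄ = 4.4128 cm.
Repeating about the centroidal y-axis gives I_y = 1894.2 cm⁴.

I_x ≈ 1.57 × 10⁴ cm⁴, I_y ≈ 1890 cm⁴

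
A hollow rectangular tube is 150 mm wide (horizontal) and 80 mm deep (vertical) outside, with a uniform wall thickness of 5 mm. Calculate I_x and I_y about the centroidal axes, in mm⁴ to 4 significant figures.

Treat the section as a set of non-overlapping primitives; coordinates are from the bounding-box lower-left.
Outer rectangle: 150 × 80, A = 12 000 mm², y = 40 mm, Ī = 6 400 000 mm⁴.
Inner void (subtracted): 140 × 70, A = 9 800 mm², y = 40 mm, Ī = 4 001 667 mm⁴.
By symmetry the centroid is at mid-height, ȳ = 40 mm.
All pieces are centred on the centroidal x-axis, so I = ΣĪ (holes subtracted) = 2 398 333 mm⁴.
Repeating about the centroidal y-axis gives I_y = 6 493 333 mm⁴.

I_x ≈ 2.398 × 10⁶ mm⁴, I_y ≈ 6.493 × 10⁶ mm⁴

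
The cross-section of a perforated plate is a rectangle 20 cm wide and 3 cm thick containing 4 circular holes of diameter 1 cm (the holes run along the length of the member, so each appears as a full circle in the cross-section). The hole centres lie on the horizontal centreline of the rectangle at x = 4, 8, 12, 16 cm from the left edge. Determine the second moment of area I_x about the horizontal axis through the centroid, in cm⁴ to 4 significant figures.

Break the section into simple shapes (no overlaps), measuring from the bottom-left corner of the bounding box.
Plate: 20 × 3, A = 60 cm², y = 1.5 cm, Ī = 45 cm⁴.
Hole 1 (subtracted): ⌀1, A = 0.785398 cm², y = 1.5 cm, Ī = 0.0490874 cm⁴.
Hole 2 (subtracted): ⌀1, A = 0.785398 cm², y = 1.5 cm, Ī = 0.0490874 cm⁴.
Hole 3 (subtracted): ⌀1, A = 0.785398 cm², y = 1.5 cm, Ī = 0.0490874 cm⁴.
Hole 4 (subtracted): ⌀1, A = 0.785398 cm², y = 1.5 cm, Ī = 0.0490874 cm⁴.
By symmetry the centroid is at mid-height, ȳ = 1.5 cm.
All pieces are centred on the horizontal axis through the centroid, so I = ΣĪ (holes subtracted) = 44.8037 cm⁴.

I_x ≈ 44.80 cm⁴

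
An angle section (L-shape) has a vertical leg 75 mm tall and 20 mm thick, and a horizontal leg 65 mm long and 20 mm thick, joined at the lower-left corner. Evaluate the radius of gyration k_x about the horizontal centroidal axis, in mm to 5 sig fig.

Treat the section as a set of non-overlapping primitives; coordinates are from the bounding-box lower-left.
Vertical leg: 20 × 75, A = 1 500 mm², y = 37.5 mm, Ī = 703 125 mm⁴.
Horizontal leg (remainder): 45 × 20, A = 900 mm², y = 10 mm, Ī = 30 000 mm⁴.
Centroid: ȳ = ΣA·y / ΣA = 27.1875 mm.
Transfer each piece to the horizontal centroidal axis using Ī + A·d² with d = y − 27.1875:
  vertical leg: d = 10.3125 mm → contributes +862646.5 mm⁴
  horizontal leg (remainder): d = -17.1875 mm → contributes +295869.1 mm⁴
Total I = 1 158 516 mm⁴.
Radius of gyration: k = √(I/A) = √(1 158 516 / 2 400) = 21.97077 mm.

k_x ≈ 21.971 mm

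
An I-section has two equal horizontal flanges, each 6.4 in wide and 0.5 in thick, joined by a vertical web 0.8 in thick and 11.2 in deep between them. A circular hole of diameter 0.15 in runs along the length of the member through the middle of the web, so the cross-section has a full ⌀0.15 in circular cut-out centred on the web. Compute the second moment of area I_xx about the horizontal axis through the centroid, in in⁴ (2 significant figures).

Split into non-overlapping primitives; take the origin at the lower-left of the bounding box.
Bottom flange: 6.4 × 0.5, A = 3.2 in², y = 0.25 in, Ī = 0.06667 in⁴.
Web: 0.8 × 11.2, A = 8.96 in², y = 6.1 in, Ī = 93.66 in⁴.
Top flange: 6.4 × 0.5, A = 3.2 in², y = 11.95 in, Ī = 0.06667 in⁴.
Hole (subtracted): ⌀0.15, A = 0.01767 in², y = 6.1 in, Ī = 0.00002485 in⁴.
By symmetry the centroid is at mid-height, ȳ = 6.1 in.
Transfer each piece to the horizontal axis through the centroid using Ī + A·d² with d = y − 6.1:
  bottom flange: d = -5.85 in → contributes +109.6 in⁴
  web: d = 0 in → contributes +93.66 in⁴
  top flange: d = 5.85 in → contributes +109.6 in⁴
  hole: d = 0 in → contributes −0.00002485 in⁴
Total I = 312.8 in⁴.

I_xx ≈ 310 in⁴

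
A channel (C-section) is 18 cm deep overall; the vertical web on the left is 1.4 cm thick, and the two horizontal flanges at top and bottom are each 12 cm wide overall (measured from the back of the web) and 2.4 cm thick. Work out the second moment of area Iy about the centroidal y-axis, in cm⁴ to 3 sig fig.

Decompose the section into non-overlapping parts with the origin at the bottom-left of its bounding rectangle.
Web: 1.4 × 18, A = 25.2 cm², x = 0.7 cm, Ī = 4.116 cm⁴.
Top flange (beyond web): 10.6 × 2.4, A = 25.44 cm², x = 6.7 cm, Ī = 238.2 cm⁴.
Bottom flange (beyond web): 10.6 × 2.4, A = 25.44 cm², x = 6.7 cm, Ī = 238.2 cm⁴.
Centroid: x̄ = ΣA·x / ΣA = 4.7126 cm.
Transfer each piece to the centroidal y-axis using Ī + A·d² with d = x − 4.7126:
  web: d = -4.0126 cm → contributes +409.86 cm⁴
  top flange (beyond web): d = 1.9874 cm → contributes +338.68 cm⁴
  bottom flange (beyond web): d = 1.9874 cm → contributes +338.68 cm⁴
Total I = 1087.2 cm⁴.

Iy ≈ 1090 cm⁴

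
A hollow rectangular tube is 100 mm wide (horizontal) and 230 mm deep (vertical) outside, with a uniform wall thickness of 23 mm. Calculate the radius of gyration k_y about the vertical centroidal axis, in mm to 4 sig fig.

Decompose the section into non-overlapping parts with the origin at the bottom-left of its bounding rectangle.
Outer rectangle: 100 × 230, A = 23 000 mm², x = 50 mm, Ī = 19 166 667 mm⁴.
Inner void (subtracted): 54 × 184, A = 9 936 mm², x = 50 mm, Ī = 2 414 448 mm⁴.
By symmetry the centroid is at mid-width, x̄ = 50 mm.
All pieces are centred on the vertical centroidal axis, so I = ΣĪ (holes subtracted) = 16 752 219 mm⁴.
Radius of gyration: k = √(I/A) = √(16 752 219 / 13 064) = 35.8095 mm.

k_y ≈ 35.81 mm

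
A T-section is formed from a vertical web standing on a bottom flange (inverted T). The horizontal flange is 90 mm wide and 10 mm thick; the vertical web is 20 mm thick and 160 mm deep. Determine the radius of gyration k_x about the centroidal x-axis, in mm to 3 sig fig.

Split into non-overlapping primitives; take the origin at the lower-left of the bounding box.
Flange: 90 × 10, A = 900 mm², y = 5 mm, Ī = 7 500 mm⁴.
Web: 20 × 160, A = 3 200 mm², y = 90 mm, Ī = 6 826 667 mm⁴.
Centroid: ȳ = ΣA·y / ΣA = 71.341 mm.
Transfer each piece to the centroidal x-axis using Ī + A·d² with d = y − 71.341:
  flange: d = -66.341 mm → contributes +3 968 571 mm⁴
  web: d = 18.659 mm → contributes +7 940 718 mm⁴
Total I = 11 909 289 mm⁴.
Radius of gyration: k = √(I/A) = √(11 909 289 / 4 100) = 53.895 mm.

k_x ≈ 53.9 mm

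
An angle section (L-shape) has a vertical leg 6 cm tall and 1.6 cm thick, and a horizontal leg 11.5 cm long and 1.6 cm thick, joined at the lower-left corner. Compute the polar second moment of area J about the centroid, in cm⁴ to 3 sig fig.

J ≈ 390 cm⁴

Split into non-overlapping primitives; take the origin at the lower-left of the bounding box.
Vertical leg: 1.6 × 6, A = 9.6 cm², y = 3 cm, Ī = 28.8 cm⁴.
Horizontal leg (remainder): 9.9 × 1.6, A = 15.84 cm², y = 0.8 cm, Ī = 3.3792 cm⁴.
Centroid: ȳ = ΣA·y / ΣA = 1.6302 cm.
Transfer each piece to the centroidal x-axis using Ī + A·d² with d = y − 1.6302:
  vertical leg: d = 1.3698 cm → contributes +46.813 cm⁴
  horizontal leg (remainder): d = -0.83019 cm → contributes +14.296 cm⁴
Total I = 61.11 cm⁴.
For the y-axis: x̄ = 4.3802 cm.
Repeating about the centroidal y-axis gives I_y = 329.05 cm⁴.
Polar second moment: J = I_x + I_y = 390.16 cm⁴.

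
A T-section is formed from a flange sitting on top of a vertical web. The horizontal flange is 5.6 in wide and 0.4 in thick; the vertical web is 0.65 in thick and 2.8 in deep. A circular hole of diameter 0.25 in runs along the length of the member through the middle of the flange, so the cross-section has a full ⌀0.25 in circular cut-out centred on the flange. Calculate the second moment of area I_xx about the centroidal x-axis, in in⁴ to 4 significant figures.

I_xx ≈ 3.764 in⁴

Decompose the section into non-overlapping parts with the origin at the bottom-left of its bounding rectangle.
Flange: 5.6 × 0.4, A = 2.24 in², y = 3 in, Ī = 0.0298667 in⁴.
Web: 0.65 × 2.8, A = 1.82 in², y = 1.4 in, Ī = 1.18907 in⁴.
Hole (subtracted): ⌀0.25, A = 0.0490874 in², y = 3 in, Ī = 0.000191748 in⁴.
Centroid: ȳ = ΣA·y / ΣA = 2.27398 in.
Transfer each piece to the centroidal x-axis using Ī + A·d² with d = y − 2.27398:
  flange: d = 0.726019 in → contributes +1.21058 in⁴
  web: d = -0.873981 in → contributes +2.57926 in⁴
  hole: d = 0.726019 in → contributes −0.0260659 in⁴
Total I = 3.76377 in⁴.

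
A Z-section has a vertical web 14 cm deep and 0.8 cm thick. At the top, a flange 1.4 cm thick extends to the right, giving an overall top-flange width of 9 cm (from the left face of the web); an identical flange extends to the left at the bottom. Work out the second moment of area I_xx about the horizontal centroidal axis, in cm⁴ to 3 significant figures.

Split into non-overlapping primitives; take the origin at the lower-left of the bounding box.
Web: 0.8 × 14, A = 11.2 cm², y = 7 cm, Ī = 182.93 cm⁴.
Top flange (beyond web): 8.2 × 1.4, A = 11.48 cm², y = 13.3 cm, Ī = 1.8751 cm⁴.
Bottom flange (beyond web): 8.2 × 1.4, A = 11.48 cm², y = 0.7 cm, Ī = 1.8751 cm⁴.
Centroid: ȳ = ΣA·y / ΣA = 7 cm.
Transfer each piece to the horizontal centroidal axis using Ī + A·d² with d = y − 7:
  web: d = 0 cm → contributes +182.93 cm⁴
  top flange (beyond web): d = 6.3 cm → contributes +457.52 cm⁴
  bottom flange (beyond web): d = -6.3 cm → contributes +457.52 cm⁴
Total I = 1 098 cm⁴.

I_xx ≈ 1100 cm⁴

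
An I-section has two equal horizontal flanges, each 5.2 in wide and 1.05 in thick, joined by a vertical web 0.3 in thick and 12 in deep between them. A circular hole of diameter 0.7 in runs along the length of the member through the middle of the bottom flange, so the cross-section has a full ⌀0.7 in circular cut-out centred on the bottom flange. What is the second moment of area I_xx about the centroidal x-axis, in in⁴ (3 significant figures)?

Decompose the section into non-overlapping parts with the origin at the bottom-left of its bounding rectangle.
Bottom flange: 5.2 × 1.05, A = 5.46 in², y = 0.525 in, Ī = 0.50164 in⁴.
Web: 0.3 × 12, A = 3.6 in², y = 7.05 in, Ī = 43.2 in⁴.
Top flange: 5.2 × 1.05, A = 5.46 in², y = 13.575 in, Ī = 0.50164 in⁴.
Hole (subtracted): ⌀0.7, A = 0.38485 in², y = 0.525 in, Ī = 0.011786 in⁴.
Centroid: ȳ = ΣA·y / ΣA = 7.2277 in.
Transfer each piece to the centroidal x-axis using Ī + A·d² with d = y − 7.2277:
  bottom flange: d = -6.7027 in → contributes +245.79 in⁴
  web: d = -0.17765 in → contributes +43.314 in⁴
  top flange: d = 6.3473 in → contributes +220.48 in⁴
  hole: d = -6.7027 in → contributes −17.301 in⁴
Total I = 492.29 in⁴.

I_xx ≈ 492 in⁴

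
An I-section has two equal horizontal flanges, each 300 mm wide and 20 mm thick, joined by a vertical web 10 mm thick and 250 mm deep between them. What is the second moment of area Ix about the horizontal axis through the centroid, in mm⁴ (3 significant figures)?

Decompose the section into non-overlapping parts with the origin at the bottom-left of its bounding rectangle.
Bottom flange: 300 × 20, A = 6 000 mm², y = 10 mm, Ī = 200 000 mm⁴.
Web: 10 × 250, A = 2 500 mm², y = 145 mm, Ī = 13 020 833 mm⁴.
Top flange: 300 × 20, A = 6 000 mm², y = 280 mm, Ī = 200 000 mm⁴.
By symmetry the centroid is at mid-height, ȳ = 145 mm.
Transfer each piece to the horizontal axis through the centroid using Ī + A·d² with d = y − 145:
  bottom flange: d = -135 mm → contributes +109 550 000 mm⁴
  web: d = 0 mm → contributes +13 020 833 mm⁴
  top flange: d = 135 mm → contributes +109 550 000 mm⁴
Total I = 232 120 833 mm⁴.

Ix ≈ 2.32 × 10⁸ mm⁴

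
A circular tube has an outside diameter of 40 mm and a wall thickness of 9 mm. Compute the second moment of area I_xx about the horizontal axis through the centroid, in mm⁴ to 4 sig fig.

I_xx ≈ 1.142 × 10⁵ mm⁴

Decompose the section into non-overlapping parts with the origin at the bottom-left of its bounding rectangle.
Outer circle: ⌀40, A = 1256.64 mm², y = 20 mm, Ī = 125 664 mm⁴.
Bore (subtracted): ⌀22, A = 380.133 mm², y = 20 mm, Ī = 11 499 mm⁴.
By symmetry the centroid is at mid-height, ȳ = 20 mm.
All pieces are centred on the horizontal axis through the centroid, so I = ΣĪ (holes subtracted) = 114 165 mm⁴.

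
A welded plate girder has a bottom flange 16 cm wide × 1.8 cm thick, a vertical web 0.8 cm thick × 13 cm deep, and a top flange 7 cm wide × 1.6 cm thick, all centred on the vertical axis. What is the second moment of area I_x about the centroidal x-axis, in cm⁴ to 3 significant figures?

I_x ≈ 1990 cm⁴

Split into non-overlapping primitives; take the origin at the lower-left of the bounding box.
Bottom plate: 16 × 1.8, A = 28.8 cm², y = 0.9 cm, Ī = 7.776 cm⁴.
Web plate: 0.8 × 13, A = 10.4 cm², y = 8.3 cm, Ī = 146.47 cm⁴.
Top plate: 7 × 1.6, A = 11.2 cm², y = 15.6 cm, Ī = 2.3893 cm⁴.
Centroid: ȳ = ΣA·y / ΣA = 5.6937 cm.
Transfer each piece to the centroidal x-axis using Ī + A·d² with d = y − 5.6937:
  bottom plate: d = -4.7937 cm → contributes +669.57 cm⁴
  web plate: d = 2.6063 cm → contributes +217.11 cm⁴
  top plate: d = 9.9063 cm → contributes +1101.5 cm⁴
Total I = 1988.2 cm⁴.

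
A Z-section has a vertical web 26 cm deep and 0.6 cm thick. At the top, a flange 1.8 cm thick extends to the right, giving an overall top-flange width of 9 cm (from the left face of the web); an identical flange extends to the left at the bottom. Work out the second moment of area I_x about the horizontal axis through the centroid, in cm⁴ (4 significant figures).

Treat the section as a set of non-overlapping primitives; coordinates are from the bounding-box lower-left.
Web: 0.6 × 26, A = 15.6 cm², y = 13 cm, Ī = 878.8 cm⁴.
Top flange (beyond web): 8.4 × 1.8, A = 15.12 cm², y = 25.1 cm, Ī = 4.0824 cm⁴.
Bottom flange (beyond web): 8.4 × 1.8, A = 15.12 cm², y = 0.9 cm, Ī = 4.0824 cm⁴.
Centroid: ȳ = ΣA·y / ΣA = 13 cm.
Transfer each piece to the horizontal axis through the centroid using Ī + A·d² with d = y − 13:
  web: d = 0 cm → contributes +878.8 cm⁴
  top flange (beyond web): d = 12.1 cm → contributes +2217.8 cm⁴
  bottom flange (beyond web): d = -12.1 cm → contributes +2217.8 cm⁴
Total I = 5314.4 cm⁴.

I_x ≈ 5314 cm⁴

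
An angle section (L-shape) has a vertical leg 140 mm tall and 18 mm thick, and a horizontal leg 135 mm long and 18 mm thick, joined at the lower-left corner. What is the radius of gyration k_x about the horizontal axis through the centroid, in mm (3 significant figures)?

Treat the section as a set of non-overlapping primitives; coordinates are from the bounding-box lower-left.
Vertical leg: 18 × 140, A = 2 520 mm², y = 70 mm, Ī = 4 116 000 mm⁴.
Horizontal leg (remainder): 117 × 18, A = 2 106 mm², y = 9 mm, Ī = 56 862 mm⁴.
Centroid: ȳ = ΣA·y / ΣA = 42.23 mm.
Transfer each piece to the horizontal axis through the centroid using Ī + A·d² with d = y − 42.23:
  vertical leg: d = 27.77 mm → contributes +6 059 416 mm⁴
  horizontal leg (remainder): d = -33.23 mm → contributes +2 382 317 mm⁴
Total I = 8 441 732 mm⁴.
Radius of gyration: k = √(I/A) = √(8 441 732 / 4 626) = 42.718 mm.

k_x ≈ 42.7 mm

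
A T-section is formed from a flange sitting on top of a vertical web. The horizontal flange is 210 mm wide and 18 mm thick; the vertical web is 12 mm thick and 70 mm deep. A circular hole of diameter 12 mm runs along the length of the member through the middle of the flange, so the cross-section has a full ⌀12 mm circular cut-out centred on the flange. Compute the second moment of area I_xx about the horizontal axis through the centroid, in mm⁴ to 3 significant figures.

I_xx ≈ 1.77 × 10⁶ mm⁴

Decompose the section into non-overlapping parts with the origin at the bottom-left of its bounding rectangle.
Flange: 210 × 18, A = 3 780 mm², y = 79 mm, Ī = 102 060 mm⁴.
Web: 12 × 70, A = 840 mm², y = 35 mm, Ī = 343 000 mm⁴.
Hole (subtracted): ⌀12, A = 113.1 mm², y = 79 mm, Ī = 1017.9 mm⁴.
Centroid: ȳ = ΣA·y / ΣA = 70.799 mm.
Transfer each piece to the horizontal axis through the centroid using Ī + A·d² with d = y − 70.799:
  flange: d = 8.2008 mm → contributes +356 274 mm⁴
  web: d = -35.799 mm → contributes +1 419 532 mm⁴
  hole: d = 8.2008 mm → contributes −8623.9 mm⁴
Total I = 1 767 182 mm⁴.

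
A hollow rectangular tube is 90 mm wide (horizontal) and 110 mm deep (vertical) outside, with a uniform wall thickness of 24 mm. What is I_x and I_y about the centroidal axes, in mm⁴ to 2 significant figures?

I_x ≈ 9.1 × 10⁶ mm⁴, I_y ≈ 6.3 × 10⁶ mm⁴

Decompose the section into non-overlapping parts with the origin at the bottom-left of its bounding rectangle.
Outer rectangle: 90 × 110, A = 9 900 mm², y = 55 mm, Ī = 9 982 500 mm⁴.
Inner void (subtracted): 42 × 62, A = 2 604 mm², y = 55 mm, Ī = 834 148 mm⁴.
By symmetry the centroid is at mid-height, ȳ = 55 mm.
All pieces are centred on the centroidal x-axis, so I = ΣĪ (holes subtracted) = 9 148 352 mm⁴.
Repeating about the centroidal y-axis gives I_y = 6 299 712 mm⁴.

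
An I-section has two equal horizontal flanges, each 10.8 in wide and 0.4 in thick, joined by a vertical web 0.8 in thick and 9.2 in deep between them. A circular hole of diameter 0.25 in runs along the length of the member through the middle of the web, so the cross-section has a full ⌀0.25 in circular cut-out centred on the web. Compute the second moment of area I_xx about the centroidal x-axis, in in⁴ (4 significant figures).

Break the section into simple shapes (no overlaps), measuring from the bottom-left corner of the bounding box.
Bottom flange: 10.8 × 0.4, A = 4.32 in², y = 0.2 in, Ī = 0.0576 in⁴.
Web: 0.8 × 9.2, A = 7.36 in², y = 5 in, Ī = 51.9125 in⁴.
Top flange: 10.8 × 0.4, A = 4.32 in², y = 9.8 in, Ī = 0.0576 in⁴.
Hole (subtracted): ⌀0.25, A = 0.0490874 in², y = 5 in, Ī = 0.000191748 in⁴.
By symmetry the centroid is at mid-height, ȳ = 5 in.
Transfer each piece to the centroidal x-axis using Ī + A·d² with d = y − 5:
  bottom flange: d = -4.8 in → contributes +99.5904 in⁴
  web: d = 0 in → contributes +51.9125 in⁴
  top flange: d = 4.8 in → contributes +99.5904 in⁴
  hole: d = 0 in → contributes −0.000191748 in⁴
Total I = 251.093 in⁴.

I_xx ≈ 251.1 in⁴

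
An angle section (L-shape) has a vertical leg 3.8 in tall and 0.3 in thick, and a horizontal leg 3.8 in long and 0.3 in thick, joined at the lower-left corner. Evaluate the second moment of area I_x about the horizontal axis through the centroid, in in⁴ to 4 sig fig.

Treat the section as a set of non-overlapping primitives; coordinates are from the bounding-box lower-left.
Vertical leg: 0.3 × 3.8, A = 1.14 in², y = 1.9 in, Ī = 1.3718 in⁴.
Horizontal leg (remainder): 3.5 × 0.3, A = 1.05 in², y = 0.15 in, Ī = 0.007875 in⁴.
Centroid: ȳ = ΣA·y / ΣA = 1.06096 in.
Transfer each piece to the horizontal axis through the centroid using Ī + A·d² with d = y − 1.06096:
  vertical leg: d = 0.839041 in → contributes +2.17435 in⁴
  horizontal leg (remainder): d = -0.910959 in → contributes +0.879213 in⁴
Total I = 3.05356 in⁴.

I_x ≈ 3.054 in⁴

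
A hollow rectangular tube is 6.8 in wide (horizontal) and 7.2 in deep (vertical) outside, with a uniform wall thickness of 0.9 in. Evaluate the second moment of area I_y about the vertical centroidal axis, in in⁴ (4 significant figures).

Break the section into simple shapes (no overlaps), measuring from the bottom-left corner of the bounding box.
Outer rectangle: 6.8 × 7.2, A = 48.96 in², x = 3.4 in, Ī = 188.659 in⁴.
Inner void (subtracted): 5 × 5.4, A = 27 in², x = 3.4 in, Ī = 56.25 in⁴.
By symmetry the centroid is at mid-width, x̄ = 3.4 in.
All pieces are centred on the vertical centroidal axis, so I = ΣĪ (holes subtracted) = 132.409 in⁴.

I_y ≈ 132.4 in⁴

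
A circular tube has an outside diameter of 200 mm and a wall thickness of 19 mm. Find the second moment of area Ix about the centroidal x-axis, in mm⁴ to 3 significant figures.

Ix ≈ 4.47 × 10⁷ mm⁴

Split into non-overlapping primitives; take the origin at the lower-left of the bounding box.
Outer circle: ⌀200, A = 31 416 mm², y = 100 mm, Ī = 78 539 816 mm⁴.
Bore (subtracted): ⌀162, A = 20 612 mm², y = 100 mm, Ī = 33 808 816 mm⁴.
By symmetry the centroid is at mid-height, ȳ = 100 mm.
All pieces are centred on the centroidal x-axis, so I = ΣĪ (holes subtracted) = 44 731 001 mm⁴.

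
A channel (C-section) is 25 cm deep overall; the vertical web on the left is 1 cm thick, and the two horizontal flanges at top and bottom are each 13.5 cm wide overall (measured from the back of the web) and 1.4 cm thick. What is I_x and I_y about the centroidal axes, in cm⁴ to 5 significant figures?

I_x ≈ 6181.2 cm⁴, I_y ≈ 1122.3 cm⁴

Break the section into simple shapes (no overlaps), measuring from the bottom-left corner of the bounding box.
Web: 1 × 25, A = 25 cm², y = 12.5 cm, Ī = 1302.083 cm⁴.
Top flange (beyond web): 12.5 × 1.4, A = 17.5 cm², y = 24.3 cm, Ī = 2.858333 cm⁴.
Bottom flange (beyond web): 12.5 × 1.4, A = 17.5 cm², y = 0.7 cm, Ī = 2.858333 cm⁴.
By symmetry the centroid is at mid-height, ȳ = 12.5 cm.
Transfer each piece to the centroidal x-axis using Ī + A·d² with d = y − 12.5:
  web: d = 0 cm → contributes +1302.083 cm⁴
  top flange (beyond web): d = 11.8 cm → contributes +2439.558 cm⁴
  bottom flange (beyond web): d = -11.8 cm → contributes +2439.558 cm⁴
Total I = 6181.2 cm⁴.
For the y-axis: x̄ = 4.4375 cm.
Repeating about the centroidal y-axis gives I_y = 1122.266 cm⁴.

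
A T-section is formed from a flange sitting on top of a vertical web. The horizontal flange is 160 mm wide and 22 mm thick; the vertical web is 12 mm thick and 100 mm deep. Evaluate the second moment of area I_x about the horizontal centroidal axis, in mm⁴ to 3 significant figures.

Break the section into simple shapes (no overlaps), measuring from the bottom-left corner of the bounding box.
Flange: 160 × 22, A = 3 520 mm², y = 111 mm, Ī = 141 973 mm⁴.
Web: 12 × 100, A = 1 200 mm², y = 50 mm, Ī = 1 000 000 mm⁴.
Centroid: ȳ = ΣA·y / ΣA = 95.492 mm.
Transfer each piece to the horizontal centroidal axis using Ī + A·d² with d = y − 95.492:
  flange: d = 15.508 mm → contributes +988 578 mm⁴
  web: d = -45.492 mm → contributes +3 483 375 mm⁴
Total I = 4 471 953 mm⁴.

I_x ≈ 4.47 × 10⁶ mm⁴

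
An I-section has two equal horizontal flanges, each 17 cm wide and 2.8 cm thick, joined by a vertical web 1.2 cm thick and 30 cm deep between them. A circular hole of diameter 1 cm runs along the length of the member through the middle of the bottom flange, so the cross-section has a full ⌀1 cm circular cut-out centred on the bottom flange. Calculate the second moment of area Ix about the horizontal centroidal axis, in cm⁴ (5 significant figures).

Treat the section as a set of non-overlapping primitives; coordinates are from the bounding-box lower-left.
Bottom flange: 17 × 2.8, A = 47.6 cm², y = 1.4 cm, Ī = 31.09867 cm⁴.
Web: 1.2 × 30, A = 36 cm², y = 17.8 cm, Ī = 2 700 cm⁴.
Top flange: 17 × 2.8, A = 47.6 cm², y = 34.2 cm, Ī = 31.09867 cm⁴.
Hole (subtracted): ⌀1, A = 0.7853982 cm², y = 1.4 cm, Ī = 0.04908739 cm⁴.
Centroid: ȳ = ΣA·y / ΣA = 17.89877 cm.
Transfer each piece to the horizontal centroidal axis using Ī + A·d² with d = y − 17.89877:
  bottom flange: d = -16.49877 cm → contributes +12988.26 cm⁴
  web: d = -0.09876601 cm → contributes +2700.351 cm⁴
  top flange: d = 16.30123 cm → contributes +12679.86 cm⁴
  hole: d = -16.49877 cm → contributes −213.8418 cm⁴
Total I = 28154.63 cm⁴.

Ix ≈ 2.8155 × 10⁴ cm⁴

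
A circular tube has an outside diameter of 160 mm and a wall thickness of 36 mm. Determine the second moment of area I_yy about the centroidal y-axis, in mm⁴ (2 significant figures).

Decompose the section into non-overlapping parts with the origin at the bottom-left of its bounding rectangle.
Outer circle: ⌀160, A = 20 106 mm², x = 80 mm, Ī = 32 169 909 mm⁴.
Bore (subtracted): ⌀88, A = 6 082 mm², x = 80 mm, Ī = 2 943 748 mm⁴.
By symmetry the centroid is at mid-width, x̄ = 80 mm.
All pieces are centred on the centroidal y-axis, so I = ΣĪ (holes subtracted) = 29 226 161 mm⁴.

I_yy ≈ 2.9 × 10⁷ mm⁴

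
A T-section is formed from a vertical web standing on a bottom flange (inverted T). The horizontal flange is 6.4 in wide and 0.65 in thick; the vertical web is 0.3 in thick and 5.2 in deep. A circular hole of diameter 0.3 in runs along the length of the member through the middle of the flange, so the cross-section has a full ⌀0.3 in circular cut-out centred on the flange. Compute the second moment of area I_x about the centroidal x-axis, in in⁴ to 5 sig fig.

Break the section into simple shapes (no overlaps), measuring from the bottom-left corner of the bounding box.
Flange: 6.4 × 0.65, A = 4.16 in², y = 0.325 in, Ī = 0.1464667 in⁴.
Web: 0.3 × 5.2, A = 1.56 in², y = 3.25 in, Ī = 3.5152 in⁴.
Hole (subtracted): ⌀0.3, A = 0.07068583 in², y = 0.325 in, Ī = 0.0003976078 in⁴.
Centroid: ȳ = ΣA·y / ΣA = 1.132709 in.
Transfer each piece to the centroidal x-axis using Ī + A·d² with d = y − 1.132709:
  flange: d = -0.8077087 in → contributes +2.860423 in⁴
  web: d = 2.117291 in → contributes +10.50856 in⁴
  hole: d = -0.8077087 in → contributes −0.04651257 in⁴
Total I = 13.32247 in⁴.

I_x ≈ 13.322 in⁴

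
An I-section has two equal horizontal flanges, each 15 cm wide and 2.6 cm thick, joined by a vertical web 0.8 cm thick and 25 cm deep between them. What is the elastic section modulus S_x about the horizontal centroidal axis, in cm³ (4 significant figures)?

S_x ≈ 1056 cm³

Break the section into simple shapes (no overlaps), measuring from the bottom-left corner of the bounding box.
Bottom flange: 15 × 2.6, A = 39 cm², y = 1.3 cm, Ī = 21.97 cm⁴.
Web: 0.8 × 25, A = 20 cm², y = 15.1 cm, Ī = 1041.67 cm⁴.
Top flange: 15 × 2.6, A = 39 cm², y = 28.9 cm, Ī = 21.97 cm⁴.
By symmetry the centroid is at mid-height, ȳ = 15.1 cm.
Transfer each piece to the horizontal centroidal axis using Ī + A·d² with d = y − 15.1:
  bottom flange: d = -13.8 cm → contributes +7449.13 cm⁴
  web: d = 0 cm → contributes +1041.67 cm⁴
  top flange: d = 13.8 cm → contributes +7449.13 cm⁴
Total I = 15939.9 cm⁴.
Extreme fibre distance c = 15.1 cm; S = I/c = 1055.62 cm³.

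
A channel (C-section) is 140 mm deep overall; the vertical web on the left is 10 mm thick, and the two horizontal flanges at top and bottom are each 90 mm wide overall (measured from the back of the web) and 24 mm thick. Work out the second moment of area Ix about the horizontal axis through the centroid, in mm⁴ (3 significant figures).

Ix ≈ 1.54 × 10⁷ mm⁴

Decompose the section into non-overlapping parts with the origin at the bottom-left of its bounding rectangle.
Web: 10 × 140, A = 1 400 mm², y = 70 mm, Ī = 2 286 667 mm⁴.
Top flange (beyond web): 80 × 24, A = 1 920 mm², y = 128 mm, Ī = 92 160 mm⁴.
Bottom flange (beyond web): 80 × 24, A = 1 920 mm², y = 12 mm, Ī = 92 160 mm⁴.
By symmetry the centroid is at mid-height, ȳ = 70 mm.
Transfer each piece to the horizontal axis through the centroid using Ī + A·d² with d = y − 70:
  web: d = 0 mm → contributes +2 286 667 mm⁴
  top flange (beyond web): d = 58 mm → contributes +6 551 040 mm⁴
  bottom flange (beyond web): d = -58 mm → contributes +6 551 040 mm⁴
Total I = 15 388 747 mm⁴.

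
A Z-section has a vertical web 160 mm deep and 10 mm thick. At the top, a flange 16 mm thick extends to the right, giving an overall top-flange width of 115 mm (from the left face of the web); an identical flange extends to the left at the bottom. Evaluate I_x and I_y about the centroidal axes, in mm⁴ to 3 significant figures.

I_x ≈ 2.09 × 10⁷ mm⁴, I_y ≈ 1.42 × 10⁷ mm⁴

Treat the section as a set of non-overlapping primitives; coordinates are from the bounding-box lower-left.
Web: 10 × 160, A = 1 600 mm², y = 80 mm, Ī = 3 413 333 mm⁴.
Top flange (beyond web): 105 × 16, A = 1 680 mm², y = 152 mm, Ī = 35 840 mm⁴.
Bottom flange (beyond web): 105 × 16, A = 1 680 mm², y = 8 mm, Ī = 35 840 mm⁴.
Centroid: ȳ = ΣA·y / ΣA = 80 mm.
Transfer each piece to the centroidal x-axis using Ī + A·d² with d = y − 80:
  web: d = 0 mm → contributes +3 413 333 mm⁴
  top flange (beyond web): d = 72 mm → contributes +8 744 960 mm⁴
  bottom flange (beyond web): d = -72 mm → contributes +8 744 960 mm⁴
Total I = 20 903 253 mm⁴.
For the y-axis: x̄ = 110 mm.
Repeating about the centroidal y-axis gives I_y = 14 209 333 mm⁴.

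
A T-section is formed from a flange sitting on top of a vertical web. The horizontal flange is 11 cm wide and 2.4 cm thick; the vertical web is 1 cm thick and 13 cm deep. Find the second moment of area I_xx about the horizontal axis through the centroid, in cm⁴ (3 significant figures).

Treat the section as a set of non-overlapping primitives; coordinates are from the bounding-box lower-left.
Flange: 11 × 2.4, A = 26.4 cm², y = 14.2 cm, Ī = 12.672 cm⁴.
Web: 1 × 13, A = 13 cm², y = 6.5 cm, Ī = 183.08 cm⁴.
Centroid: ȳ = ΣA·y / ΣA = 11.659 cm.
Transfer each piece to the horizontal axis through the centroid using Ī + A·d² with d = y − 11.659:
  flange: d = 2.5406 cm → contributes +183.08 cm⁴
  web: d = -5.1594 cm → contributes +529.13 cm⁴
Total I = 712.21 cm⁴.

I_xx ≈ 712 cm⁴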